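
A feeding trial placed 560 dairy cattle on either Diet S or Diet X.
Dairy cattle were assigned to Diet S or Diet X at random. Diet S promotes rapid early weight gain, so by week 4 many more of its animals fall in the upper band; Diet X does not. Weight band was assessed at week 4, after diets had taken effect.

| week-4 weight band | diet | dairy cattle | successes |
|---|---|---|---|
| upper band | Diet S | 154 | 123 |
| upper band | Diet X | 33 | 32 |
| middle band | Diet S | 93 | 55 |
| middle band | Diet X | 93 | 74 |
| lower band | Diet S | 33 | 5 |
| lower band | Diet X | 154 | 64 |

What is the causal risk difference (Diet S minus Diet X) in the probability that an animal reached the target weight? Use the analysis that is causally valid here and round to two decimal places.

+0.05

The distribution of week-4 weight band is itself part of what the diet does — it is an intermediate outcome. Holding it fixed would remove that part of the effect; the total effect is the pooled difference.
The causal difference is the pooled difference: 0.654 − 0.607 = +0.046.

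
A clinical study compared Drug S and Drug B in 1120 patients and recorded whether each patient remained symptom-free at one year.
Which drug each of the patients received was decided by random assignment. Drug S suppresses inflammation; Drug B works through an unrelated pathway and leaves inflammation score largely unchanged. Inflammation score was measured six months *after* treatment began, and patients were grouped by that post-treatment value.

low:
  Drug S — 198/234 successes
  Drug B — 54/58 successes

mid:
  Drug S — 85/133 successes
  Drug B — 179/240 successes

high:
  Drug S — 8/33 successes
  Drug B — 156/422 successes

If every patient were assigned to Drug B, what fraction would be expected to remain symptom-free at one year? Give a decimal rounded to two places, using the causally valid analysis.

Within every inflammation score level Drug B has the higher rate, yet pooled Drug S does — Simpson's reversal.
Inflammation score is downstream of the drug. One should not condition on a consequence of treatment, so the overall rates are the right comparison.
So P(outcome | do(Drug B)) is just the pooled rate for Drug B: 389/720 = 0.540.

0.54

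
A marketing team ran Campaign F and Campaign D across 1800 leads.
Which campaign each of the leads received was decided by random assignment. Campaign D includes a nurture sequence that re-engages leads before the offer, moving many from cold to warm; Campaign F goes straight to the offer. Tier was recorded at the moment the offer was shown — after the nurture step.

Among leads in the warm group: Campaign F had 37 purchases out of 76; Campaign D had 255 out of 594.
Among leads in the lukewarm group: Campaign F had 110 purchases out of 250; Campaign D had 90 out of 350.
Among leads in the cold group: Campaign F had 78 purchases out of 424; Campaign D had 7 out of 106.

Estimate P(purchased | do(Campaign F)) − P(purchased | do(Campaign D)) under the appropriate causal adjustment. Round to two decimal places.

The distribution of engagement tier is itself part of what the campaign does — it is an intermediate outcome. Holding it fixed would remove that part of the effect; the total effect is the pooled difference.
The causal difference is the pooled difference: 0.300 − 0.335 = -0.035.

-0.04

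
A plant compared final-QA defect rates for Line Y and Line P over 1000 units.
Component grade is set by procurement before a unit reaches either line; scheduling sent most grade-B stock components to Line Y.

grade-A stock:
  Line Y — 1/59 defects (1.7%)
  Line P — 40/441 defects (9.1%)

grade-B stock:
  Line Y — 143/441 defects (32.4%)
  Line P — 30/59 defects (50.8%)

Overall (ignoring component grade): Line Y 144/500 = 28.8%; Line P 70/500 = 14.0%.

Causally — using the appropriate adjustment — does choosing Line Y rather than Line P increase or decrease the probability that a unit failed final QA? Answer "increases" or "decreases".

Component grade satisfies the back-door criterion: it is not a descendant of the line, and it blocks the spurious path from line to outcome. Adjusting for it (i.e., using the within-component grade rates) gives the causal effect.
Within each level — grade-A stock: 1.7% vs 9.1%; grade-B stock: 32.4% vs 50.8% — Line Y is lower every time.

decreases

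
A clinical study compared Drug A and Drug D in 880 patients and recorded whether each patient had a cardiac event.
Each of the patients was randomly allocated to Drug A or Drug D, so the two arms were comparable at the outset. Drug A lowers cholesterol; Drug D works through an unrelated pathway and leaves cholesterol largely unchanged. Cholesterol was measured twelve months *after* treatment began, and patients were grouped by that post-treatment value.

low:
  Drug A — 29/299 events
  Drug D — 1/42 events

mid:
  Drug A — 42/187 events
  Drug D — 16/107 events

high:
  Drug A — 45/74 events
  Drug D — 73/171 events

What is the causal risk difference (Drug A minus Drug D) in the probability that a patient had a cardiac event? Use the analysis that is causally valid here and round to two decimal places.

-0.07

Drug D is lower inside every cholesterol stratum but Drug A is lower in aggregate. Whether to stratify depends on how cholesterol relates to the drug.
Because the drug influences cholesterol, cholesterol is a post-treatment mediator, not a confounder. Stratifying on it would bias the estimate; the causal effect is the crude pooled difference.
The causal difference is the pooled difference: 0.207 − 0.281 = -0.074.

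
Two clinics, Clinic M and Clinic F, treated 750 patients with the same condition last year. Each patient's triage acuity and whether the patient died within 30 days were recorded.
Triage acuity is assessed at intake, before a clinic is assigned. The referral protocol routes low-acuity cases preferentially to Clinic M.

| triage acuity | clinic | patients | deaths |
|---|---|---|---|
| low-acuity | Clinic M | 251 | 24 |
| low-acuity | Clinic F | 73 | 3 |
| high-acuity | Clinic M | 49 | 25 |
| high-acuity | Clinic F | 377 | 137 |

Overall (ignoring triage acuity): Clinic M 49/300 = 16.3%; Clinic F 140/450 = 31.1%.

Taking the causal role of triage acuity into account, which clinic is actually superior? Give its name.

Clinic F is lower inside every triage acuity stratum but Clinic M is lower in aggregate. Whether to stratify depends on how triage acuity relates to the clinic.
The imbalance in triage acuity arose from how patients were allocated, not from anything the clinic did; and triage acuity independently affects the outcome. The pooled gap is confounded — condition on triage acuity.
Within each level — low-acuity: 9.6% vs 4.1%; high-acuity: 51.0% vs 36.3% — Clinic F is lower every time.

Clinic F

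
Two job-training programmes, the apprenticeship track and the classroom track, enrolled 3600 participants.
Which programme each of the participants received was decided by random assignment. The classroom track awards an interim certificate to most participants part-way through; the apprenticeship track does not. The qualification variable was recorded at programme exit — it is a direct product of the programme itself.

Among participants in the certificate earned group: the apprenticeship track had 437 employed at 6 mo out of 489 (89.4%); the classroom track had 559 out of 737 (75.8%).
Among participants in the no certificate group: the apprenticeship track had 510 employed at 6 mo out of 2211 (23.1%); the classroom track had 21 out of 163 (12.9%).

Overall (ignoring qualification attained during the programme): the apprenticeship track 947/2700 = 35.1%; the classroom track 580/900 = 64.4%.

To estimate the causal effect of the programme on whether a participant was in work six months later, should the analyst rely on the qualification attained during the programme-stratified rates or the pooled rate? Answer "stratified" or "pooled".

Qualification attained during the programme is downstream of the programme. One should not condition on a consequence of treatment, so the overall rates are the right comparison.
Pooled: the apprenticeship track 35.1% vs the classroom track 64.4%; the classroom track is higher overall.

pooled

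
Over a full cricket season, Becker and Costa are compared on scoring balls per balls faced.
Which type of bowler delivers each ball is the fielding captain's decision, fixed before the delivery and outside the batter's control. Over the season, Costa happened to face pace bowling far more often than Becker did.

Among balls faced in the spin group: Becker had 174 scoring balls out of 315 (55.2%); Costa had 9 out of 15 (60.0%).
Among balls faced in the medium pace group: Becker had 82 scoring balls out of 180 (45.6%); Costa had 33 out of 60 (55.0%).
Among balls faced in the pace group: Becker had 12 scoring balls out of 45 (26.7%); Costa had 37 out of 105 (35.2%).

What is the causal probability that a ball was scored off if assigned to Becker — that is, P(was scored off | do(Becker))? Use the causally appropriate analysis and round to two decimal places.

Costa is higher inside every bowling type stratum but Becker is higher in aggregate. Whether to stratify depends on how bowling type relates to the player.
Bowling type differs across players for reasons unrelated to any effect of the player itself, and it separately predicts the outcome — a classic confounder. We must compare within bowling type levels.
Standardising Becker to the population bowling type mix: 0.458·174/315 + 0.333·82/180 + 0.208·12/45 = 0.461.

0.46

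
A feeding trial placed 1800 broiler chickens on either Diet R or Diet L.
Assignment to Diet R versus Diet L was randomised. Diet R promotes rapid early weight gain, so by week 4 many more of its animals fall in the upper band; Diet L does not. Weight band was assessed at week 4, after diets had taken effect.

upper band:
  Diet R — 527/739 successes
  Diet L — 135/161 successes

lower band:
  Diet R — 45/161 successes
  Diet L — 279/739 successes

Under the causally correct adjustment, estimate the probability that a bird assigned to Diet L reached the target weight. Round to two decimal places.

0.46

Diet L is higher inside every week-4 weight band stratum but Diet R is higher in aggregate. Whether to stratify depends on how week-4 weight band relates to the diet.
Week-4 weight band here is a post-treatment variable shaped by the diet; conditioning on it would introduce bias rather than remove it. The overall comparison is the causal one.
So P(outcome | do(Diet L)) is just the pooled rate for Diet L: 414/900 = 0.460.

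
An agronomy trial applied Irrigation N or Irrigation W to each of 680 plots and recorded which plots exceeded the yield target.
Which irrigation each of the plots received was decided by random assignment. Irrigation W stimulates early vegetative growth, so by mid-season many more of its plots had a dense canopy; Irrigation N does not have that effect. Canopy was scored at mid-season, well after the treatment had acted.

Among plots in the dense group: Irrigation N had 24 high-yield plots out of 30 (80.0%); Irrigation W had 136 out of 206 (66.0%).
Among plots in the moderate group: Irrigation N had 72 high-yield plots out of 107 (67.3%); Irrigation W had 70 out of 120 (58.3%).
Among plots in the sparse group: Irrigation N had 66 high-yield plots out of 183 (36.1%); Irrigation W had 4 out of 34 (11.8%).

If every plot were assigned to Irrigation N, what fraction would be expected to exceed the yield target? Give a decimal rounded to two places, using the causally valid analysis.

0.51

Irrigation N is higher inside every mid-season canopy stratum but Irrigation W is higher in aggregate. Whether to stratify depends on how mid-season canopy relates to the irrigation.
The distribution of mid-season canopy is itself part of what the irrigation does — it is an intermediate outcome. Holding it fixed would remove that part of the effect; the total effect is the pooled difference.
So P(outcome | do(Irrigation N)) is just the pooled rate for Irrigation N: 162/320 = 0.506.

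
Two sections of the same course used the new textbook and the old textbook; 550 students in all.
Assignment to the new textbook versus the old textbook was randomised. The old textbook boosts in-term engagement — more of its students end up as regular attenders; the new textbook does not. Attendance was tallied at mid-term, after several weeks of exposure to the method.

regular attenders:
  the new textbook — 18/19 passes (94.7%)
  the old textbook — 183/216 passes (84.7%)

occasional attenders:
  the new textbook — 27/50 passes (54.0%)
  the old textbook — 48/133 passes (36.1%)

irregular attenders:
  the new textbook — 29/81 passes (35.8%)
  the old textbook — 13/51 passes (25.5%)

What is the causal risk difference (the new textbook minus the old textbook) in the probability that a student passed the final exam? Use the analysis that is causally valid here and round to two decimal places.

Because the teaching method influences mid-term attendance, mid-term attendance is a post-treatment mediator, not a confounder. Stratifying on it would bias the estimate; the causal effect is the crude pooled difference.
The causal difference is the pooled difference: 0.493 − 0.610 = -0.117.

-0.12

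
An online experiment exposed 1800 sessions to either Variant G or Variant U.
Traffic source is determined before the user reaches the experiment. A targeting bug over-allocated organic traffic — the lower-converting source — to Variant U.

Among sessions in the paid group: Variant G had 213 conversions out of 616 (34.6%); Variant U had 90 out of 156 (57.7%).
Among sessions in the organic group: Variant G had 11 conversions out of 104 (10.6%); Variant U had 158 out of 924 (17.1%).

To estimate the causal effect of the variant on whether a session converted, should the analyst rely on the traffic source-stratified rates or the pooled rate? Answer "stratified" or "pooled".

Nothing the variant does changes traffic source; the imbalance is an allocation artefact. With traffic source also predicting the outcome, the pooled figure is confounded, and the within-stratum comparison is the causal one.
Within each level — paid: 34.6% vs 57.7%; organic: 10.6% vs 17.1% — Variant U is higher every time.

stratified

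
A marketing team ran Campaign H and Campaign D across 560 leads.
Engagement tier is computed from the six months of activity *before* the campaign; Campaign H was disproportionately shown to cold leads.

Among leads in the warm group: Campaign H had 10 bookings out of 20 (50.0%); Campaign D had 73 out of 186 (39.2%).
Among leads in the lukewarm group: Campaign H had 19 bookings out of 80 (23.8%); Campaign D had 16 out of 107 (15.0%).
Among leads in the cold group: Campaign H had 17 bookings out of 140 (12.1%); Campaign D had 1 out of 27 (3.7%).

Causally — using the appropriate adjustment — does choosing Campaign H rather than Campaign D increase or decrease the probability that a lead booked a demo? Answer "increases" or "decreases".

increases

The engagement tier-specific comparison favours Campaign H throughout, but the pooled figures favour Campaign D. The question is whether to condition on engagement tier.
Engagement tier differs across campaigns for reasons unrelated to any effect of the campaign itself, and it separately predicts the outcome — a classic confounder. We must compare within engagement tier levels.
Within each level — warm: 50.0% vs 39.2%; lukewarm: 23.8% vs 15.0%; cold: 12.1% vs 3.7% — Campaign H is higher every time.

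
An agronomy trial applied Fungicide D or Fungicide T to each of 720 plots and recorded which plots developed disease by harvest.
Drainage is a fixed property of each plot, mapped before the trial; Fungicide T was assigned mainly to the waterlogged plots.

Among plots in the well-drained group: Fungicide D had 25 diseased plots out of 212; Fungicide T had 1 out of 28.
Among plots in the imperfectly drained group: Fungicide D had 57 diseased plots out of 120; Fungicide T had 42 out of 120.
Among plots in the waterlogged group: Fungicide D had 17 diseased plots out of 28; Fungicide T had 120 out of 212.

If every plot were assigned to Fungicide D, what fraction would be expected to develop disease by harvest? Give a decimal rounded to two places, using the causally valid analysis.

0.40

The imbalance in field drainage arose from how plots were allocated, not from anything the fungicide did; and field drainage independently affects the outcome. The pooled gap is confounded — condition on field drainage.
Standardising Fungicide D to the population field drainage mix: 0.333·25/212 + 0.333·57/120 + 0.333·17/28 = 0.400.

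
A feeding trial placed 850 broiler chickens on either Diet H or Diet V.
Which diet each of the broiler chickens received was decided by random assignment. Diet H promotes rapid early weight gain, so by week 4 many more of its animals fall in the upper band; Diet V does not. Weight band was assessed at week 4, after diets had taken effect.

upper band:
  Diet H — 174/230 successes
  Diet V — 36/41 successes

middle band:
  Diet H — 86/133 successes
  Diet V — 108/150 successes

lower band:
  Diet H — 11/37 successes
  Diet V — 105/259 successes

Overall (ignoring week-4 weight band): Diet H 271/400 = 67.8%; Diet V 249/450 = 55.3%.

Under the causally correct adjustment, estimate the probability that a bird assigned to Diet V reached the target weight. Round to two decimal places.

Diet V is higher inside every week-4 weight band stratum but Diet H is higher in aggregate. Whether to stratify depends on how week-4 weight band relates to the diet.
Stratifying would compare diets among broiler chickens the diets themselves sorted into week-4 weight band groups — a form of selection on an intermediate. The unconditioned pooled rates give the total causal effect.
So P(outcome | do(Diet V)) is just the pooled rate for Diet V: 249/450 = 0.553.

0.55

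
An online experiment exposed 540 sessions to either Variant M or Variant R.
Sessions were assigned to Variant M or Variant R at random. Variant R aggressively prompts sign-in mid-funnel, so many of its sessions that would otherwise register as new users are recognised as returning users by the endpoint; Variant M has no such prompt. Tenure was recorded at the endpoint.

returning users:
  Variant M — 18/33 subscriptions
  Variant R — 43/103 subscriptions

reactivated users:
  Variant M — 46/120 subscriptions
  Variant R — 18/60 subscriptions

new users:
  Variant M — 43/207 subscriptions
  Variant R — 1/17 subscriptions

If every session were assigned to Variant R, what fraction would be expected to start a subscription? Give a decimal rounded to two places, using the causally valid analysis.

User tenure is recorded after the variant and is itself shifted by it — it sits on the causal path from variant to outcome. Conditioning on a mediator would strip out part of the effect we want; the pooled comparison gives the total causal effect.
So P(outcome | do(Variant R)) is just the pooled rate for Variant R: 62/180 = 0.344.

0.34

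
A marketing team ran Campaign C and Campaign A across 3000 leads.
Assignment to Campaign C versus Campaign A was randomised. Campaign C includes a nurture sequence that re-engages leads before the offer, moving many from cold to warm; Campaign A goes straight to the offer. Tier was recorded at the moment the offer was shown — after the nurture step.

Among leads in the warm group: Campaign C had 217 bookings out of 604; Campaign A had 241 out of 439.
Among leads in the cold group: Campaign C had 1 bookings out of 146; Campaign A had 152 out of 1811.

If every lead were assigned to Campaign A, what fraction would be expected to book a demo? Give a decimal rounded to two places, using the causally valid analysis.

0.17

Within every engagement tier level Campaign A has the higher rate, yet pooled Campaign C does — Simpson's reversal.
Engagement tier is downstream of the campaign. One should not condition on a consequence of treatment, so the overall rates are the right comparison.
So P(outcome | do(Campaign A)) is just the pooled rate for Campaign A: 393/2250 = 0.175.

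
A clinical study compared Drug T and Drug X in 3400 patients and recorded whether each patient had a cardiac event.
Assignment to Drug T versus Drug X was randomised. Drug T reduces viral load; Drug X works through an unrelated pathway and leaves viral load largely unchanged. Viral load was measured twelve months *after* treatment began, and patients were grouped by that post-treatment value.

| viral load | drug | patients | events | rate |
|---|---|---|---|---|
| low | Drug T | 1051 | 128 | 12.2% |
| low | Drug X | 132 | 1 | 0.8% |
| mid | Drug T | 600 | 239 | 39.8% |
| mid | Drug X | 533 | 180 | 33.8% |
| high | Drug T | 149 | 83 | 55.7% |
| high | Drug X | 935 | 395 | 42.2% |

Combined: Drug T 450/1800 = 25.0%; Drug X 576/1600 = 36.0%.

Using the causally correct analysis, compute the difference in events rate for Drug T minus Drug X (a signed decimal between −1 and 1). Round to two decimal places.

Stratifying would compare drugs among patients the drugs themselves sorted into viral load groups — a form of selection on an intermediate. The unconditioned pooled rates give the total causal effect.
The causal difference is the pooled difference: 0.250 − 0.360 = -0.110.

-0.11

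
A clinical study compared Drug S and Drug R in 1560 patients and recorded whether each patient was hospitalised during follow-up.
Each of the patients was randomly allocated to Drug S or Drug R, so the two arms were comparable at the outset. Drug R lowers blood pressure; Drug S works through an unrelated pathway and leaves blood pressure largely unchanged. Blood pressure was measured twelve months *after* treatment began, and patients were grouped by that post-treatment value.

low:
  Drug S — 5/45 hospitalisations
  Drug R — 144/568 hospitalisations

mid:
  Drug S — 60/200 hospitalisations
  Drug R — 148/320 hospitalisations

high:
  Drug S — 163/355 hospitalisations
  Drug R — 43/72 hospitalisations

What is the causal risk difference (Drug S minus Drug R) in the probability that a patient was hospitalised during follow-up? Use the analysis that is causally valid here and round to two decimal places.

Blood pressure is downstream of the drug. One should not condition on a consequence of treatment, so the overall rates are the right comparison.
The causal difference is the pooled difference: 0.380 − 0.349 = +0.031.

+0.03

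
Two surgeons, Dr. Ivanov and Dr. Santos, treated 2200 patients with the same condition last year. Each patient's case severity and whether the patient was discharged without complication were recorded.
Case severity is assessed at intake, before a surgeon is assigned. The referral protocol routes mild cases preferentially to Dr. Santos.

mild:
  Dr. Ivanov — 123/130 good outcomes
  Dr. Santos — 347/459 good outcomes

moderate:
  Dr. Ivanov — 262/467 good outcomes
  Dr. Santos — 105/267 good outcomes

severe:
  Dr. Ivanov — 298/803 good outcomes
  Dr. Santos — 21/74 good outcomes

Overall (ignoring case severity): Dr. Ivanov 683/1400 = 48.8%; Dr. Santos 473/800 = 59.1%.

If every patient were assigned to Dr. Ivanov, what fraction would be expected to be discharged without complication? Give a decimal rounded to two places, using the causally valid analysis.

The case severity-specific comparison favours Dr. Ivanov throughout, but the pooled figures favour Dr. Santos. The question is whether to condition on case severity.
Case severity is set before the surgeon has any effect — it is not caused by the surgeon — and it independently drives the outcome. That makes it a confounder, so the causal comparison is within case severity levels.
Standardising Dr. Ivanov to the population case severity mix: 0.268·123/130 + 0.334·262/467 + 0.399·298/803 = 0.588.

0.59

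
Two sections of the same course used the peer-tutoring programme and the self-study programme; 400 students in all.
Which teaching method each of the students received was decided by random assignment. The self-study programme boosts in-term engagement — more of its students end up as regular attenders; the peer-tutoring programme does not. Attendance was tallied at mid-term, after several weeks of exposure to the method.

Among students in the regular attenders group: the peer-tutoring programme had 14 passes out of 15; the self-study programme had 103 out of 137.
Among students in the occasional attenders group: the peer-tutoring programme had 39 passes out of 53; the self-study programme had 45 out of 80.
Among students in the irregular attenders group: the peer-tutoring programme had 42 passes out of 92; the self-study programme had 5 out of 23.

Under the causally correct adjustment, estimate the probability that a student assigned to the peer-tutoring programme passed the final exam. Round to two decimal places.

the peer-tutoring programme is higher inside every mid-term attendance stratum but the self-study programme is higher in aggregate. Whether to stratify depends on how mid-term attendance relates to the teaching method.
Stratifying would compare teaching methods among students the teaching methods themselves sorted into mid-term attendance groups — a form of selection on an intermediate. The unconditioned pooled rates give the total causal effect.
So P(outcome | do(the peer-tutoring programme)) is just the pooled rate for the peer-tutoring programme: 95/160 = 0.594.

0.59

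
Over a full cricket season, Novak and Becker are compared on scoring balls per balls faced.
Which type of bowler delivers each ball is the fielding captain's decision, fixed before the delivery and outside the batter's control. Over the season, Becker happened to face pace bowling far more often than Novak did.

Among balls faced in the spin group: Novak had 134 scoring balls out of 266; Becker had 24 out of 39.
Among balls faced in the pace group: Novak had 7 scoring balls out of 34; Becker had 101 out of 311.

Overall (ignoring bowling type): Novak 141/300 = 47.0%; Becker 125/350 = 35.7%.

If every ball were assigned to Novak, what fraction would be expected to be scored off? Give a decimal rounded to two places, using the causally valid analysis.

0.35

Within every bowling type level Becker has the higher rate, yet pooled Novak does — Simpson's reversal.
Nothing the player does changes bowling type; the imbalance is an allocation artefact. With bowling type also predicting the outcome, the pooled figure is confounded, and the within-stratum comparison is the causal one.
Standardising Novak to the population bowling type mix: 0.469·134/266 + 0.531·7/34 = 0.346.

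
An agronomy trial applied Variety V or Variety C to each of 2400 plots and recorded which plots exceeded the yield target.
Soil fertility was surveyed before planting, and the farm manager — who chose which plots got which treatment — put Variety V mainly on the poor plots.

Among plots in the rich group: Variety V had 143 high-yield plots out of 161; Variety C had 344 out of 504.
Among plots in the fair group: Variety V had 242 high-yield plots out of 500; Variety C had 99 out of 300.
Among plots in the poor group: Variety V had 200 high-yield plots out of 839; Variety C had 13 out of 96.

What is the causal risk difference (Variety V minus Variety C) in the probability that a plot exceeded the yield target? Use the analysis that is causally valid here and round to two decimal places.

+0.15

The stratified and pooled comparisons disagree (Variety V wins within each soil fertility; Variety C wins overall), so the answer turns on the causal role of soil fertility.
The imbalance in soil fertility arose from how plots were allocated, not from anything the variety did; and soil fertility independently affects the outcome. The pooled gap is confounded — condition on soil fertility.
Adjusting over the population distribution of soil fertility: 0.277·(0.888−0.683) + 0.333·(0.484−0.330) + 0.390·(0.238−0.135) = +0.148.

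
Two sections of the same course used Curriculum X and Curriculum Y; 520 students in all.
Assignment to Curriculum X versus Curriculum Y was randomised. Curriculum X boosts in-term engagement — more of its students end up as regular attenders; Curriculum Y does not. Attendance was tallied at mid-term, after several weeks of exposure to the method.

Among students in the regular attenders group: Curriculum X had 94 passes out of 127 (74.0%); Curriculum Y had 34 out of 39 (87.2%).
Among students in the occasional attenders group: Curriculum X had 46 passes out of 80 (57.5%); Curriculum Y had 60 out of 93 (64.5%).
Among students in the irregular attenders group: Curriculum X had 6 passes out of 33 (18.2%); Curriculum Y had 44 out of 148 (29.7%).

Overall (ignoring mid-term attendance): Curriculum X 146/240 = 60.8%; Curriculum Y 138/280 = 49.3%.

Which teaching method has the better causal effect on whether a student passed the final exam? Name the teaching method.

Curriculum Y is higher inside every mid-term attendance stratum but Curriculum X is higher in aggregate. Whether to stratify depends on how mid-term attendance relates to the teaching method.
Because the teaching method influences mid-term attendance, mid-term attendance is a post-treatment mediator, not a confounder. Stratifying on it would bias the estimate; the causal effect is the crude pooled difference.
Pooled: Curriculum X 60.8% vs Curriculum Y 49.3%; Curriculum X is higher overall.

Curriculum X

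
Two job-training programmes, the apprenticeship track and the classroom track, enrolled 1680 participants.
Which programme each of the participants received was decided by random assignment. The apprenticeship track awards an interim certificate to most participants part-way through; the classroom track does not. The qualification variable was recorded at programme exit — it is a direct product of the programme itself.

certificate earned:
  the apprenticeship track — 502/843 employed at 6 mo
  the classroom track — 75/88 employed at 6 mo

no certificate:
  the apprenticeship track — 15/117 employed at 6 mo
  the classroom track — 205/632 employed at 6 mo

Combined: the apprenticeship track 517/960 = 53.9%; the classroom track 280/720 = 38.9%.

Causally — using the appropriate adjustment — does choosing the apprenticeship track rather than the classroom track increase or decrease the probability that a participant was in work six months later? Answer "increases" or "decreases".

increases

the classroom track is higher inside every qualification attained during the programme stratum but the apprenticeship track is higher in aggregate. Whether to stratify depends on how qualification attained during the programme relates to the programme.
Qualification attained during the programme is recorded after the programme and is itself shifted by it — it sits on the causal path from programme to outcome. Conditioning on a mediator would strip out part of the effect we want; the pooled comparison gives the total causal effect.
Pooled: the apprenticeship track 53.9% vs the classroom track 38.9%; the apprenticeship track is higher overall.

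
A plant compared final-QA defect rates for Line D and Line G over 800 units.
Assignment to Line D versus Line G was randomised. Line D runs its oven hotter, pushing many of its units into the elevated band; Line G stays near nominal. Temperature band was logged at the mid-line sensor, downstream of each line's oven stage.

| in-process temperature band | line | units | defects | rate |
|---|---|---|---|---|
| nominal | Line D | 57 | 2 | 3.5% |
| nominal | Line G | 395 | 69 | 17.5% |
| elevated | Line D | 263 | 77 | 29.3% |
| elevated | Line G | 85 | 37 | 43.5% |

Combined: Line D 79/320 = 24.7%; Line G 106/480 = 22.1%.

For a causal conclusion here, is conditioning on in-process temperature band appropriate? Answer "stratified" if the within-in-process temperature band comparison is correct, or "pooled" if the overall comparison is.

The in-process temperature band-specific comparison favours Line D throughout, but the pooled figures favour Line G. The question is whether to condition on in-process temperature band.
The distribution of in-process temperature band is itself part of what the line does — it is an intermediate outcome. Holding it fixed would remove that part of the effect; the total effect is the pooled difference.
Pooled: Line D 24.7% vs Line G 22.1%; Line G is lower overall.

pooled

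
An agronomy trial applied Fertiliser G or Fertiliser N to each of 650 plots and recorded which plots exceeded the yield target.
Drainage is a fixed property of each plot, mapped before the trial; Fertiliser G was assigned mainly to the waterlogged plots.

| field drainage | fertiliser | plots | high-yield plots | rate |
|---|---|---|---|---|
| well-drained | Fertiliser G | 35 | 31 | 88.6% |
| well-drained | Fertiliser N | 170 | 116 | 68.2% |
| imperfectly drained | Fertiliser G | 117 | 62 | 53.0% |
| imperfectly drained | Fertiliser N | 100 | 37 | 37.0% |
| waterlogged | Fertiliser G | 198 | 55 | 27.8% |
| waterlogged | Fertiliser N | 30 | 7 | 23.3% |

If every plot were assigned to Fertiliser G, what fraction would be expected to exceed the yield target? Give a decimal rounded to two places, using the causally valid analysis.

0.55

Fertiliser G is higher inside every field drainage stratum but Fertiliser N is higher in aggregate. Whether to stratify depends on how field drainage relates to the fertiliser.
Field drainage differs across fertilisers for reasons unrelated to any effect of the fertiliser itself, and it separately predicts the outcome — a classic confounder. We must compare within field drainage levels.
Standardising Fertiliser G to the population field drainage mix: 0.315·31/35 + 0.334·62/117 + 0.351·55/198 = 0.554.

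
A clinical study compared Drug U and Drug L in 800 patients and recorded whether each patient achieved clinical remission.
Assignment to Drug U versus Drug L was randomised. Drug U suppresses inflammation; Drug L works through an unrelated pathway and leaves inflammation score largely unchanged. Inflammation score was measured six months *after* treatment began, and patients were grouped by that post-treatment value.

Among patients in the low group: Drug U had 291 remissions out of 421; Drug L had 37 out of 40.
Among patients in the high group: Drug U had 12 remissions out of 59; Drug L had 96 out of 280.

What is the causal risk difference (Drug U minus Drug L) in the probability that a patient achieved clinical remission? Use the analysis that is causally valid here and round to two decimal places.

+0.22

Drug L is higher inside every inflammation score stratum but Drug U is higher in aggregate. Whether to stratify depends on how inflammation score relates to the drug.
Inflammation score is recorded after the drug and is itself shifted by it — it sits on the causal path from drug to outcome. Conditioning on a mediator would strip out part of the effect we want; the pooled comparison gives the total causal effect.
The causal difference is the pooled difference: 0.631 − 0.416 = +0.216.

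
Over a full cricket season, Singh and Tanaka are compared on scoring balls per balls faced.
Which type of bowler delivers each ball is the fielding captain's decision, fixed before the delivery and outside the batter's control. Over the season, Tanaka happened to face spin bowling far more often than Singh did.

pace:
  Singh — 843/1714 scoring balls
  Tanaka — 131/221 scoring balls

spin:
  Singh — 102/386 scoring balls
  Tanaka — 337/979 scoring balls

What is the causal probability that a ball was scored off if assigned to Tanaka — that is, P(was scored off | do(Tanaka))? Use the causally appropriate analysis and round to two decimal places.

Tanaka is higher inside every bowling type stratum but Singh is higher in aggregate. Whether to stratify depends on how bowling type relates to the player.
Bowling type differs across players for reasons unrelated to any effect of the player itself, and it separately predicts the outcome — a classic confounder. We must compare within bowling type levels.
Standardising Tanaka to the population bowling type mix: 0.586·131/221 + 0.414·337/979 = 0.490.

0.49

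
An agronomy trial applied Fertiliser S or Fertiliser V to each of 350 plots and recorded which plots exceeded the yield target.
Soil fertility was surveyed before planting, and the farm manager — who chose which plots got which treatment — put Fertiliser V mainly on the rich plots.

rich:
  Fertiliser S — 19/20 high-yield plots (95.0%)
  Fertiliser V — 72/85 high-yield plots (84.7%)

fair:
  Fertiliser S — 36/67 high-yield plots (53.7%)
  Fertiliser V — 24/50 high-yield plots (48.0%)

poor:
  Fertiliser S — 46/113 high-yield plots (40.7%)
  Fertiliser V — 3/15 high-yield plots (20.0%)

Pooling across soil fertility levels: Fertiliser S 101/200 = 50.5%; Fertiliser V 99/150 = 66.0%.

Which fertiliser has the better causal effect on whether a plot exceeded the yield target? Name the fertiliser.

Fertiliser S

Since soil fertility is a pre-existing factor (not a product of the fertiliser) and it affects the outcome on its own, it is a confounder. The stratified rates, not the pooled rate, identify the causal effect.
Within each level — rich: 95.0% vs 84.7%; fair: 53.7% vs 48.0%; poor: 40.7% vs 20.0% — Fertiliser S is higher every time.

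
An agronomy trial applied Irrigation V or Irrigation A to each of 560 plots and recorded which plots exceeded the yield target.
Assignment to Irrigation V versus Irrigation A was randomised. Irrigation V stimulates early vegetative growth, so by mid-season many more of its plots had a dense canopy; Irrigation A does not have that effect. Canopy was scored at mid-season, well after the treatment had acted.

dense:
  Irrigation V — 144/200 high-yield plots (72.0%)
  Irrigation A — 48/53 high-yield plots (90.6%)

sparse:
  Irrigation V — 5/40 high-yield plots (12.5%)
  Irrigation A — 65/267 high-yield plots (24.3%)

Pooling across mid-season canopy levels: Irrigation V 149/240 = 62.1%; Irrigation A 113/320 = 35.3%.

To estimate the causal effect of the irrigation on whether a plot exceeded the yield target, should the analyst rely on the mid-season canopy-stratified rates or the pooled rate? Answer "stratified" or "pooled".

pooled

Stratifying would compare irrigations among plots the irrigations themselves sorted into mid-season canopy groups — a form of selection on an intermediate. The unconditioned pooled rates give the total causal effect.
Pooled: Irrigation V 62.1% vs Irrigation A 35.3%; Irrigation V is higher overall.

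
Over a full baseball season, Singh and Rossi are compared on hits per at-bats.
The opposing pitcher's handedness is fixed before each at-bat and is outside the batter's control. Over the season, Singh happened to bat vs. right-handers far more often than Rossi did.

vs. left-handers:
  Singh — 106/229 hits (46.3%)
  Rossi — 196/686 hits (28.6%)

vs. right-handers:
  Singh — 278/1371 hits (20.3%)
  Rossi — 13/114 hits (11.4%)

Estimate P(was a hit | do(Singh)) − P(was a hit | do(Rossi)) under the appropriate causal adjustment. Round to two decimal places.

+0.12

Here pitcher handedness is a common cause — it drives both which player a case falls under and the outcome. The crude comparison mixes populations; the stratum-specific rates are the causally relevant ones.
Adjusting over the population distribution of pitcher handedness: 0.381·(0.463−0.286) + 0.619·(0.203−0.114) = +0.122.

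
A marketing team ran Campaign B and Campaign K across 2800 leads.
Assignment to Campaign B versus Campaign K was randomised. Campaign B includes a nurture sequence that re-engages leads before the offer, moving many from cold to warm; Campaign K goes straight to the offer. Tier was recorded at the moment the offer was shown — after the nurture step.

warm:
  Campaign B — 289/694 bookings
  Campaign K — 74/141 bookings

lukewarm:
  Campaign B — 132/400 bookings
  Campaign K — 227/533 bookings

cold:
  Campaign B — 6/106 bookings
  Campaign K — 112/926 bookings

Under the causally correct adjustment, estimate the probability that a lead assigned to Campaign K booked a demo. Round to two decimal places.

The stratified and pooled comparisons disagree (Campaign K wins within each engagement tier; Campaign B wins overall), so the answer turns on the causal role of engagement tier.
Because the campaign influences engagement tier, engagement tier is a post-treatment mediator, not a confounder. Stratifying on it would bias the estimate; the causal effect is the crude pooled difference.
So P(outcome | do(Campaign K)) is just the pooled rate for Campaign K: 413/1600 = 0.258.

0.26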